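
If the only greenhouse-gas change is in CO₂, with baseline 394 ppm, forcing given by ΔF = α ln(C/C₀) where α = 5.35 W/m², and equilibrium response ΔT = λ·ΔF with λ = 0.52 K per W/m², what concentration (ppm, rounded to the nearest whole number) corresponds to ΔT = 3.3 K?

C ≈ 1290 ppm

Required forcing: ΔF = ΔT/λ = 3.3/0.52 = 6.3462 W/m².
Then ln(C/394) = ΔF/5.35 = 6.3462/5.35 = 1.18621.
So C = 394 × e^1.18621 = 394 × 3.27465 = 1290.21 ppm.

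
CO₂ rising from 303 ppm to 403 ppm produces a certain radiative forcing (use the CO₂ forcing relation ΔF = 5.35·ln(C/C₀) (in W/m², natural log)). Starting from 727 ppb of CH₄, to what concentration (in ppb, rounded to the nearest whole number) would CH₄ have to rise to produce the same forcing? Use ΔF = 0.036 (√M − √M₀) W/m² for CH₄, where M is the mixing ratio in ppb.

CO₂ forcing: 5.35 × ln(403/303) = 5.35 × 0.285204 = 1.52584 W/m².
Set 0.036(√M − √727) = 1.52584: √M = 1.52584/0.036 + √727 = 42.3844 + 26.9629 = 69.3473.
M = (69.3473)² = 4809.05 ppb.

M ≈ 4809 ppb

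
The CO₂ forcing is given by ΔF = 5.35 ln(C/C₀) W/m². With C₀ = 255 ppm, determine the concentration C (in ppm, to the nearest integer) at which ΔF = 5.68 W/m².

Set 5.35 ln(C/255) = 5.68, so ln(C/255) = 5.68/5.35 = 1.06168.
Then C/255 = e^1.06168 = 2.89122, giving C = 255 × 2.89122 = 737.26 ppm.

C ≈ 737 ppm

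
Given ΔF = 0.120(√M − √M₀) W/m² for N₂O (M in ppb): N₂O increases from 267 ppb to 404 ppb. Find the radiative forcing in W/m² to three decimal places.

N₂O: 0.120 × (√404 − √267) = 0.120 × (20.0998 − 16.3401) = 0.120 × 3.7597 = 0.4512 W/m².

ΔF = 0.451 W/m²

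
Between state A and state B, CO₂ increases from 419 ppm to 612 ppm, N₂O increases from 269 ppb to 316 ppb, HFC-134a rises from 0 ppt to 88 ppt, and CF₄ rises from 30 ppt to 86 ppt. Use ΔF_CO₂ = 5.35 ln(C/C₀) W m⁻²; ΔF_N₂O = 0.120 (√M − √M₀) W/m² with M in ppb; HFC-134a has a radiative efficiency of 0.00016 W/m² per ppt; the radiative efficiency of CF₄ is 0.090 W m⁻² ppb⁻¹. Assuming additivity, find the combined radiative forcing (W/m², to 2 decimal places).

CO₂: 5.35 × ln(612/419) = 5.35 × ln(1.46062) = 5.35 × 0.37886 = 2.0269 W/m².
N₂O: 0.120 × (√316 − √269) = 0.120 × (17.7764 − 16.4012) = 0.120 × 1.3752 = 0.1650 W/m².
HFC-134a: ΔF = 0.00016 × (88 − 0) = 0.00016 × 88 = 0.0141 W/m².
CF₄: Δ = 86 − 30 = 56 ppt = 0.056 ppb; ΔF = 0.090 × 0.056 = 0.0050 W/m².
Total ΔF = 2.0269 + 0.1650 + 0.0141 + 0.0050 = 2.2110 W/m².

ΔF = 2.21 W/m²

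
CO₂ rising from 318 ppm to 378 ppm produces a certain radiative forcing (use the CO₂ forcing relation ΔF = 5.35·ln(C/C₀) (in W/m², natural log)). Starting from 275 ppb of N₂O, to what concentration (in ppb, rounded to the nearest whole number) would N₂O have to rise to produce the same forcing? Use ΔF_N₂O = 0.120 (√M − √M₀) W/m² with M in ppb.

M ≈ 590 ppb

CO₂ forcing: 5.35 × ln(378/318) = 5.35 × 0.172843 = 0.92471 W/m².
Set 0.120(√M − √275) = 0.92471: √M = 0.92471/0.120 + √275 = 7.7059 + 16.5831 = 24.2890.
M = (24.2890)² = 589.96 ppb.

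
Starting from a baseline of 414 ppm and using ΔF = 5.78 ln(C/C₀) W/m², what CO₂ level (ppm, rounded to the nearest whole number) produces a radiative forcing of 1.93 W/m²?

C ≈ 578 ppm

Set 5.78 ln(C/414) = 1.93, so ln(C/414) = 1.93/5.78 = 0.33391.
Then C/414 = e^0.33391 = 1.39642, giving C = 414 × 1.39642 = 578.12 ppm.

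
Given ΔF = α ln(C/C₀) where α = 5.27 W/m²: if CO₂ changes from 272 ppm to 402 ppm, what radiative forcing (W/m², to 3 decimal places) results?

ΔF = 2.059 W/m²

CO₂ absorption bands are partially saturated, so forcing scales with the logarithm of the concentration ratio.
CO₂: 5.27 × ln(402/272) = 5.27 × ln(1.47794) = 5.27 × 0.39065 = 2.0587 W/m².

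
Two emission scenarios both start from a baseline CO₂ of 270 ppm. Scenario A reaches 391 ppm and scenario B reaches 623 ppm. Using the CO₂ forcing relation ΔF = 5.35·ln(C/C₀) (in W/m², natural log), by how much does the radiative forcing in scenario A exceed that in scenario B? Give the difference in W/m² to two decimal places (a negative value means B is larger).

ΔF_A − ΔF_B = -2.49 W/m²

ΔF_A = 5.35 ln(391/270) = 5.35 × 0.37029 = 1.9811 W/m².
ΔF_B = 5.35 ln(623/270) = 5.35 × 0.83612 = 4.4732 W/m².
Difference: 1.9811 − 4.4732 = -2.4921 W/m².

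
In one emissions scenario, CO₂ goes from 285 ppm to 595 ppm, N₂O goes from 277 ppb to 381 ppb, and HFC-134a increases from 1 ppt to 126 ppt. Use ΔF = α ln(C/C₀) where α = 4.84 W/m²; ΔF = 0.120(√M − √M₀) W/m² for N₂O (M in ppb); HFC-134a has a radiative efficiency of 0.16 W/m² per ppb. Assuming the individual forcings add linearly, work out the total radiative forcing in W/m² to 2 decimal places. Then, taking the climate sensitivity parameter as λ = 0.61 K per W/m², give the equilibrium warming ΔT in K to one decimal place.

CO₂: 4.84 × ln(595/285) = 4.84 × ln(2.08772) = 4.84 × 0.73607 = 3.5626 W/m².
N₂O: 0.120 × (√381 − √277) = 0.120 × (19.5192 − 16.6433) = 0.120 × 2.8759 = 0.3451 W/m².
HFC-134a: Δ = 126 − 1 = 125 ppt = 0.125 ppb; ΔF = 0.16 × 0.125 = 0.0200 W/m².
Total ΔF = 3.5626 + 0.3451 + 0.0200 = 3.9277 W/m².
ΔT = λ ΔF = 0.61 × 3.93 = 2.3973 K.

ΔF = 3.93 W/m²; ΔT = 2.4 K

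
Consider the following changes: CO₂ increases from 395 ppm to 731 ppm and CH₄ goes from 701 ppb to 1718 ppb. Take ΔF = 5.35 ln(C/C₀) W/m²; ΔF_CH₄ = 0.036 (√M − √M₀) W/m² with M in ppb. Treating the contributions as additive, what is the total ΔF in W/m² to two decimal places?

CO₂: 5.35 × ln(731/395) = 5.35 × ln(1.85063) = 5.35 × 0.61553 = 3.2931 W/m².
CH₄: 0.036 × (√1718 − √701) = 0.036 × (41.4488 − 26.4764) = 0.036 × 14.9724 = 0.5390 W/m².
Total ΔF = 3.2931 + 0.5390 = 3.8321 W/m².

ΔF = 3.83 W/m²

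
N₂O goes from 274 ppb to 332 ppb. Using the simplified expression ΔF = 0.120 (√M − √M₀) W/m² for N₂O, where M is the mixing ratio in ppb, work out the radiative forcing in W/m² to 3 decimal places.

ΔF = 0.200 W/m²

N₂O: 0.120 × (√332 − √274) = 0.120 × (18.2209 − 16.5529) = 0.120 × 1.6680 = 0.2002 W/m².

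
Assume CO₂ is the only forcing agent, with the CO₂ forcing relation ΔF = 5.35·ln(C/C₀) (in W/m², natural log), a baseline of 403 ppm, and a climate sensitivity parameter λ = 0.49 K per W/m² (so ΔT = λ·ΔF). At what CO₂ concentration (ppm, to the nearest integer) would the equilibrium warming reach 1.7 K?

C ≈ 771 ppm

Required forcing: ΔF = ΔT/λ = 1.7/0.49 = 3.4694 W/m².
Then ln(C/403) = ΔF/5.35 = 3.4694/5.35 = 0.64849.
So C = 403 × e^0.64849 = 403 × 1.91265 = 770.80 ppm.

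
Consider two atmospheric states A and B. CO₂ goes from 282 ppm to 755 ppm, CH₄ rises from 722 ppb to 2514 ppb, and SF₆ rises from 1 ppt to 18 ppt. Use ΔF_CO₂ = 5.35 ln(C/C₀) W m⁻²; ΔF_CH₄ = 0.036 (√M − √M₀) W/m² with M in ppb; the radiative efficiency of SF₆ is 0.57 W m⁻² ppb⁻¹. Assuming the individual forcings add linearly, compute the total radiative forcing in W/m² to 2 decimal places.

ΔF = 6.12 W/m²

CO₂: 5.35 × ln(755/282) = 5.35 × ln(2.67730) = 5.35 × 0.98481 = 5.2687 W/m².
CH₄: 0.036 × (√2514 − √722) = 0.036 × (50.1398 − 26.8701) = 0.036 × 23.2697 = 0.8377 W/m².
SF₆: Δ = 18 − 1 = 17 ppt = 0.017 ppb; ΔF = 0.57 × 0.017 = 0.0097 W/m².
Total ΔF = 5.2687 + 0.8377 + 0.0097 = 6.1161 W/m².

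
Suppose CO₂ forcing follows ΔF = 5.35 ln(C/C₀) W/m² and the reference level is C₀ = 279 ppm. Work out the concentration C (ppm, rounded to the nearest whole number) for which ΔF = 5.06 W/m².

Set 5.35 ln(C/279) = 5.06, so ln(C/279) = 5.06/5.35 = 0.94579.
Then C/279 = e^0.94579 = 2.57485, giving C = 279 × 2.57485 = 718.38 ppm.

C ≈ 718 ppm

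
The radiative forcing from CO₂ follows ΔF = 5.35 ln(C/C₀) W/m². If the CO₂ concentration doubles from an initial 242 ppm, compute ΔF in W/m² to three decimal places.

Because the forcing depends only on the ratio C/C₀, the initial concentration does not enter.
ΔF = 5.35 × ln(2) = 5.35 × 0.69315 = 3.7084 W/m².

ΔF = 3.708 W/m²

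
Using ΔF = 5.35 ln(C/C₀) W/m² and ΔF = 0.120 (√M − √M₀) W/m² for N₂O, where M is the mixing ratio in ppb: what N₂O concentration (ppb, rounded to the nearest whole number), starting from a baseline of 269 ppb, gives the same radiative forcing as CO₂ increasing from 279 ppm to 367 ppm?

M ≈ 819 ppb

CO₂ forcing: 5.35 × ln(367/279) = 5.35 × 0.274150 = 1.46670 W/m².
Set 0.120(√M − √269) = 1.46670: √M = 1.46670/0.120 + √269 = 12.2225 + 16.4012 = 28.6237.
M = (28.6237)² = 819.32 ppb.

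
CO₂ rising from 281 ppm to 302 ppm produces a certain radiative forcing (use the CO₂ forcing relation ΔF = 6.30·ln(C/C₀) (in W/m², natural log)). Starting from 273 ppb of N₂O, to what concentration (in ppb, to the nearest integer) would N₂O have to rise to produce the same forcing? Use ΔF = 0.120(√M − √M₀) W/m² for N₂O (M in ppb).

M ≈ 412 ppb

CO₂ forcing: 6.30 × ln(302/281) = 6.30 × 0.072072 = 0.45405 W/m².
Set 0.120(√M − √273) = 0.45405: √M = 0.45405/0.120 + √273 = 3.7838 + 16.5227 = 20.3065.
M = (20.3065)² = 412.35 ppb.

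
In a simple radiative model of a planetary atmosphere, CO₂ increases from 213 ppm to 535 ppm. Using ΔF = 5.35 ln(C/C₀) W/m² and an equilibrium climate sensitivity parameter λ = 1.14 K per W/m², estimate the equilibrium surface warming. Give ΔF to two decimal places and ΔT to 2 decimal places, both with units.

CO₂: 5.35 × ln(535/213) = 5.35 × ln(2.51174) = 5.35 × 0.92098 = 4.9272 W/m².
ΔT = λ ΔF = 1.14 × 4.93 = 5.6202 K.

ΔF = 4.93 W/m²; ΔT = 5.62 K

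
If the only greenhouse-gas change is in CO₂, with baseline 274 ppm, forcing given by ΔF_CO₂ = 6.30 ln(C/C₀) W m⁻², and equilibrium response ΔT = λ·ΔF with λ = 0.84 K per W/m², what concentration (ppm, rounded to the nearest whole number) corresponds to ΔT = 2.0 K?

Required forcing: ΔF = ΔT/λ = 2.0/0.84 = 2.3810 W/m².
Then ln(C/274) = ΔF/6.30 = 2.3810/6.30 = 0.37794.
So C = 274 × e^0.37794 = 274 × 1.45928 = 399.84 ppm.

C ≈ 400 ppm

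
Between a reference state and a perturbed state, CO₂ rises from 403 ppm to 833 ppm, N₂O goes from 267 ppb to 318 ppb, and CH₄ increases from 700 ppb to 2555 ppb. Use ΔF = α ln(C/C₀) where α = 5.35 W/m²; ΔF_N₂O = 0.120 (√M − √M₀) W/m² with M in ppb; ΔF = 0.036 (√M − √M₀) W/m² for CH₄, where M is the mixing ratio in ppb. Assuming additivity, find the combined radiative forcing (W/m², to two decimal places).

ΔF = 4.93 W/m²

CO₂: 5.35 × ln(833/403) = 5.35 × ln(2.06700) = 5.35 × 0.72610 = 3.8846 W/m².
N₂O: 0.120 × (√318 − √267) = 0.120 × (17.8326 − 16.3401) = 0.120 × 1.4925 = 0.1791 W/m².
CH₄: 0.036 × (√2555 − √700) = 0.036 × (50.5470 − 26.4575) = 0.036 × 24.0895 = 0.8672 W/m².
Total ΔF = 3.8846 + 0.1791 + 0.8672 = 4.9309 W/m².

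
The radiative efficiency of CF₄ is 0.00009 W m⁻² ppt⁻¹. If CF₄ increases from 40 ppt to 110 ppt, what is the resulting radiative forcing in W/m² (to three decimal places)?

ΔF = 0.006 W/m²

CF₄: ΔF = 0.00009 × (110 − 40) = 0.00009 × 70 = 0.0063 W/m².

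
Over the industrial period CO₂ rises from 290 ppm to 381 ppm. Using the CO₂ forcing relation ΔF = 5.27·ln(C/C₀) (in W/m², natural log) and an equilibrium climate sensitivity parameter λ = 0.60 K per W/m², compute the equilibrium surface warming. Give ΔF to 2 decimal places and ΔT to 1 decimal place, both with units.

CO₂: 5.27 × ln(381/290) = 5.27 × ln(1.31379) = 5.27 × 0.27292 = 1.4383 W/m².
ΔT = λ ΔF = 0.60 × 1.44 = 0.8640 K.

ΔF = 1.44 W/m²; ΔT = 0.9 K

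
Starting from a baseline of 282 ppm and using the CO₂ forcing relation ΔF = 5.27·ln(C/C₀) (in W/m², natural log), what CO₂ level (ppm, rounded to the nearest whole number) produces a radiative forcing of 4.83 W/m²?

C ≈ 705 ppm

Set 5.27 ln(C/282) = 4.83, so ln(C/282) = 4.83/5.27 = 0.91651.
Then C/282 = e^0.91651 = 2.50055, giving C = 282 × 2.50055 = 705.16 ppm.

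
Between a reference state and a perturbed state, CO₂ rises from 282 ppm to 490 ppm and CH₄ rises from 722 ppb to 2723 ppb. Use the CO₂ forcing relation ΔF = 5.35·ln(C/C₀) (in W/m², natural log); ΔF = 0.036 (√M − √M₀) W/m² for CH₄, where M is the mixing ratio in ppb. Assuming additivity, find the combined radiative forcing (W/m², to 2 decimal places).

ΔF = 3.87 W/m²

CO₂: 5.35 × ln(490/282) = 5.35 × ln(1.73759) = 5.35 × 0.55250 = 2.9559 W/m².
CH₄: 0.036 × (√2723 − √722) = 0.036 × (52.1824 − 26.8701) = 0.036 × 25.3123 = 0.9112 W/m².
Total ΔF = 2.9559 + 0.9112 = 3.8671 W/m².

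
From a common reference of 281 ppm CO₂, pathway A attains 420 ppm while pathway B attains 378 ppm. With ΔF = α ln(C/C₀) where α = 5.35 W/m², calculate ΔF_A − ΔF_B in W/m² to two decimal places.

ΔF_A = 5.35 ln(420/281) = 5.35 × 0.40190 = 2.1502 W/m².
ΔF_B = 5.35 ln(378/281) = 5.35 × 0.29654 = 1.5865 W/m².
Difference: 2.1502 − 1.5865 = 0.5637 W/m².

ΔF_A − ΔF_B = 0.56 W/m²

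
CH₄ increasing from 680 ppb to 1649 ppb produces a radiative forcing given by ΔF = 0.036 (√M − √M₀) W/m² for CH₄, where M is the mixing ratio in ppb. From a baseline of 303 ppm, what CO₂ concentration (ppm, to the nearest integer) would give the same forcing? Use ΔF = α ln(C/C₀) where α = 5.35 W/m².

C ≈ 334 ppm

CH₄ forcing: 0.036 × (√1649 − √680) = 0.036 × (40.6079 − 26.0768) = 0.036 × 14.5311 = 0.52312 W/m².
Set 5.35 ln(C/303) = 0.52312: ln(C/303) = 0.52312/5.35 = 0.09778, so C = 303 × e^0.09778 = 303 × 1.10272 = 334.12 ppm.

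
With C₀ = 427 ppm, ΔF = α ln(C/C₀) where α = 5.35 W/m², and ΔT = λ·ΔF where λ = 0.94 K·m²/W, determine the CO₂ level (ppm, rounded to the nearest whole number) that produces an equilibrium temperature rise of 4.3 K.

Required forcing: ΔF = ΔT/λ = 4.3/0.94 = 4.5745 W/m².
Then ln(C/427) = ΔF/5.35 = 4.5745/5.35 = 0.85505.
So C = 427 × e^0.85505 = 427 × 2.35149 = 1004.09 ppm.

C ≈ 1004 ppm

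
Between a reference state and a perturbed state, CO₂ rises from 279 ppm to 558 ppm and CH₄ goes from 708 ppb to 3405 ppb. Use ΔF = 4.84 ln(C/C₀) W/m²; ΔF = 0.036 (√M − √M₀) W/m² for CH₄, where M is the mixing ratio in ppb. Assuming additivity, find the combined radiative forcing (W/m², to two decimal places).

CO₂: 4.84 × ln(558/279) = 4.84 × ln(2.00000) = 4.84 × 0.69315 = 3.3548 W/m².
CH₄: 0.036 × (√3405 − √708) = 0.036 × (58.3524 − 26.6083) = 0.036 × 31.7441 = 1.1428 W/m².
Total ΔF = 3.3548 + 1.1428 = 4.4976 W/m².

ΔF = 4.50 W/m²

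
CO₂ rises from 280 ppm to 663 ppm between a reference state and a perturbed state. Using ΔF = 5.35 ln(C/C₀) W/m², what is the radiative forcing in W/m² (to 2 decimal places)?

CO₂: 5.35 × ln(663/280) = 5.35 × ln(2.36786) = 5.35 × 0.86199 = 4.6116 W/m².

ΔF = 4.61 W/m²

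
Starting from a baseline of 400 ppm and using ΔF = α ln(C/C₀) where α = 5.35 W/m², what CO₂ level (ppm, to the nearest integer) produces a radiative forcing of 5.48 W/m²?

Set 5.35 ln(C/400) = 5.48, so ln(C/400) = 5.48/5.35 = 1.02430.
Then C/400 = e^1.02430 = 2.78515, giving C = 400 × 2.78515 = 1114.06 ppm.

C ≈ 1114 ppm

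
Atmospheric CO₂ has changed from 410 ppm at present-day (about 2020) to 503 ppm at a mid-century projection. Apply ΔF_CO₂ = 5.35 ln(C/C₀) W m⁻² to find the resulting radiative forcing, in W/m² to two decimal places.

CO₂: 5.35 × ln(503/410) = 5.35 × ln(1.22683) = 5.35 × 0.20443 = 1.0937 W/m².

ΔF = 1.09 W/m²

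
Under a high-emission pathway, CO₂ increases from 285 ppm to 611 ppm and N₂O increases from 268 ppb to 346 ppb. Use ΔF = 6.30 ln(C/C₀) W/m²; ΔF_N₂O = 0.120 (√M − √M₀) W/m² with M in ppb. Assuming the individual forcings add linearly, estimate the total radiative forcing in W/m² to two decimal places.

ΔF = 5.07 W/m²

CO₂: 6.30 × ln(611/285) = 6.30 × ln(2.14386) = 6.30 × 0.76261 = 4.8044 W/m².
N₂O: 0.120 × (√346 − √268) = 0.120 × (18.6011 − 16.3707) = 0.120 × 2.2304 = 0.2676 W/m².
Total ΔF = 4.8044 + 0.2676 = 5.0720 W/m².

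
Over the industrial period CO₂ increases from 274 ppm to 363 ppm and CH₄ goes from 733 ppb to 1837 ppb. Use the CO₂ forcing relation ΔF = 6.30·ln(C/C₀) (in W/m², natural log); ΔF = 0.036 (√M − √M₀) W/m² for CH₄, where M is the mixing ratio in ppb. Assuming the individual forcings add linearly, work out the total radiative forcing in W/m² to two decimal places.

CO₂: 6.30 × ln(363/274) = 6.30 × ln(1.32482) = 6.30 × 0.28128 = 1.7721 W/m².
CH₄: 0.036 × (√1837 − √733) = 0.036 × (42.8602 − 27.0740) = 0.036 × 15.7862 = 0.5683 W/m².
Total ΔF = 1.7721 + 0.5683 = 2.3404 W/m².

ΔF = 2.34 W/m²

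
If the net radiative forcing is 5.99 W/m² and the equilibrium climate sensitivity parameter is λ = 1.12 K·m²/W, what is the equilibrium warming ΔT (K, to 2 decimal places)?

ΔT = 6.71 K

ΔT = λ ΔF = 1.12 × 5.99 = 6.7088 K.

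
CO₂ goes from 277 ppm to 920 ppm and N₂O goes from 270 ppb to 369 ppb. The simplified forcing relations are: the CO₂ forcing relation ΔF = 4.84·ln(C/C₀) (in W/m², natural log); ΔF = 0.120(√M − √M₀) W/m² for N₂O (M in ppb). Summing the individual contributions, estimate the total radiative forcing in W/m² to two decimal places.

CO₂: 4.84 × ln(920/277) = 4.84 × ln(3.32130) = 4.84 × 1.20036 = 5.8097 W/m².
N₂O: 0.120 × (√369 − √270) = 0.120 × (19.2094 − 16.4317) = 0.120 × 2.7777 = 0.3333 W/m².
Total ΔF = 5.8097 + 0.3333 = 6.1430 W/m².

ΔF = 6.14 W/m²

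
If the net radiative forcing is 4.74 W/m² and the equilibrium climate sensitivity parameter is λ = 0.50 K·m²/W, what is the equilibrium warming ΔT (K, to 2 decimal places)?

ΔT = 2.37 K

ΔT = λ ΔF = 0.50 × 4.74 = 2.3700 K.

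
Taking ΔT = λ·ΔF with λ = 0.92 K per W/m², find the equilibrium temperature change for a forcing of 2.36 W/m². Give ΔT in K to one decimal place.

ΔT = λ ΔF = 0.92 × 2.36 = 2.1712 K.

ΔT = 2.2 K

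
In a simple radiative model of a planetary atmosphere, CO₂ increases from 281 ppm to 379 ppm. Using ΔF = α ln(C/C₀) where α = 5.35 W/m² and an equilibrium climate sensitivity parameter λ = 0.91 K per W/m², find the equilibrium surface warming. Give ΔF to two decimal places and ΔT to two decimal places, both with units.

CO₂: 5.35 × ln(379/281) = 5.35 × ln(1.34875) = 5.35 × 0.29918 = 1.6006 W/m².
ΔT = λ ΔF = 0.91 × 1.60 = 1.4560 K.

ΔF = 1.60 W/m²; ΔT = 1.46 K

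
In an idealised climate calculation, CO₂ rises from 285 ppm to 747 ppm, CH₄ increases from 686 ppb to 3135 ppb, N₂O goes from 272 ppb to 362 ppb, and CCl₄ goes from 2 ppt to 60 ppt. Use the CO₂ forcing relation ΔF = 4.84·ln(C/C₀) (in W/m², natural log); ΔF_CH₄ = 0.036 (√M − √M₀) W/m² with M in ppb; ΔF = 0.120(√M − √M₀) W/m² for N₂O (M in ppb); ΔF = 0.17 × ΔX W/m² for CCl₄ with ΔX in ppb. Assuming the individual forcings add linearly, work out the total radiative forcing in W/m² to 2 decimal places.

ΔF = 6.05 W/m²

CO₂: 4.84 × ln(747/285) = 4.84 × ln(2.62105) = 4.84 × 0.96358 = 4.6637 W/m².
CH₄: 0.036 × (√3135 − √686) = 0.036 × (55.9911 − 26.1916) = 0.036 × 29.7995 = 1.0728 W/m².
N₂O: 0.120 × (√362 − √272) = 0.120 × (19.0263 − 16.4924) = 0.120 × 2.5339 = 0.3041 W/m².
CCl₄: Δ = 60 − 2 = 58 ppt = 0.058 ppb; ΔF = 0.17 × 0.058 = 0.0099 W/m².
Total ΔF = 4.6637 + 1.0728 + 0.3041 + 0.0099 = 6.0505 W/m².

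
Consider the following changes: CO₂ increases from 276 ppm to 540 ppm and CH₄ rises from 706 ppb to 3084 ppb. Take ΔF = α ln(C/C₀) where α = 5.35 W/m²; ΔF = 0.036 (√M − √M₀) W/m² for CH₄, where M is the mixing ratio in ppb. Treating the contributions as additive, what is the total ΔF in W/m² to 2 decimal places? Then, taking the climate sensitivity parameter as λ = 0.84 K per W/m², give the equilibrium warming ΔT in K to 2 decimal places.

ΔF = 4.63 W/m²; ΔT = 3.89 K

CO₂: 5.35 × ln(540/276) = 5.35 × ln(1.95652) = 5.35 × 0.67117 = 3.5908 W/m².
CH₄: 0.036 × (√3084 − √706) = 0.036 × (55.5338 − 26.5707) = 0.036 × 28.9631 = 1.0427 W/m².
Total ΔF = 3.5908 + 1.0427 = 4.6335 W/m².
ΔT = λ ΔF = 0.84 × 4.63 = 3.8892 K.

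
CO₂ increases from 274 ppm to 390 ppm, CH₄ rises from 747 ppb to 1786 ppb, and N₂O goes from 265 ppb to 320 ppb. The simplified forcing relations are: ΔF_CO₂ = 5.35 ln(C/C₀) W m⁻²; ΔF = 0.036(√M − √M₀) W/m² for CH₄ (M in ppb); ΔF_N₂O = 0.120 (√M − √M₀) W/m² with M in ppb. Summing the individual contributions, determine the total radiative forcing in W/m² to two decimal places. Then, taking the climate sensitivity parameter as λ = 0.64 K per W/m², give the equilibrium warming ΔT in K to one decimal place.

CO₂: 5.35 × ln(390/274) = 5.35 × ln(1.42336) = 5.35 × 0.35302 = 1.8887 W/m².
CH₄: 0.036 × (√1786 − √747) = 0.036 × (42.2611 − 27.3313) = 0.036 × 14.9298 = 0.5375 W/m².
N₂O: 0.120 × (√320 − √265) = 0.120 × (17.8885 − 16.2788) = 0.120 × 1.6097 = 0.1932 W/m².
Total ΔF = 1.8887 + 0.5375 + 0.1932 = 2.6194 W/m².
ΔT = λ ΔF = 0.64 × 2.62 = 1.6768 K.

ΔF = 2.62 W/m²; ΔT = 1.7 K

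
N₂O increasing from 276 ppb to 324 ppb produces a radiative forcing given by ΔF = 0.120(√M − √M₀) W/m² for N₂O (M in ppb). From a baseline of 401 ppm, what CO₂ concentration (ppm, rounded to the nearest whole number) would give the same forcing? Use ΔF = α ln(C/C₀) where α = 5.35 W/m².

C ≈ 414 ppm

N₂O forcing: 0.120 × (√324 − √276) = 0.120 × (18.0000 − 16.6132) = 0.120 × 1.3868 = 0.16642 W/m².
Set 5.35 ln(C/401) = 0.16642: ln(C/401) = 0.16642/5.35 = 0.03111, so C = 401 × e^0.03111 = 401 × 1.03160 = 413.67 ppm.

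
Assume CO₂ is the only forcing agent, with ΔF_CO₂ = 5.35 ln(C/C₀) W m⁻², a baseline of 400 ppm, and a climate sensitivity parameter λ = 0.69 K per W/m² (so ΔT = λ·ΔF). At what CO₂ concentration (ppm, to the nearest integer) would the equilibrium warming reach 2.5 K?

Required forcing: ΔF = ΔT/λ = 2.5/0.69 = 3.6232 W/m².
Then ln(C/400) = ΔF/5.35 = 3.6232/5.35 = 0.67723.
So C = 400 × e^0.67723 = 400 × 1.96842 = 787.37 ppm.

C ≈ 787 ppm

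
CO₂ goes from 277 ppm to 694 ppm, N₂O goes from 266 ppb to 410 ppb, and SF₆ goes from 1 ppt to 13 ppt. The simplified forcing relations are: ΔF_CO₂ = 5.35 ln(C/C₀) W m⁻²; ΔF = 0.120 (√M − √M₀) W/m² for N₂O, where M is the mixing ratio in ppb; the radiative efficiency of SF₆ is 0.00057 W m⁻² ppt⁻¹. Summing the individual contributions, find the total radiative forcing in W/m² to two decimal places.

CO₂: 5.35 × ln(694/277) = 5.35 × ln(2.50542) = 5.35 × 0.91846 = 4.9138 W/m².
N₂O: 0.120 × (√410 − √266) = 0.120 × (20.2485 − 16.3095) = 0.120 × 3.9390 = 0.4727 W/m².
SF₆: ΔF = 0.00057 × (13 − 1) = 0.00057 × 12 = 0.0068 W/m².
Total ΔF = 4.9138 + 0.4727 + 0.0068 = 5.3933 W/m².

ΔF = 5.39 W/m²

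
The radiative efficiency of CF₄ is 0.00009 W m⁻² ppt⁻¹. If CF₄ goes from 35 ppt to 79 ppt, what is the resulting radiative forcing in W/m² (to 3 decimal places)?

ΔF = 0.004 W/m²

CF₄: ΔF = 0.00009 × (79 − 35) = 0.00009 × 44 = 0.0040 W/m².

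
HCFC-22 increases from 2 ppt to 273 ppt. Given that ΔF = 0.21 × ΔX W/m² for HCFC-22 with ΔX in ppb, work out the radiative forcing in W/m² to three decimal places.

HCFC-22: Δ = 273 − 2 = 271 ppt = 0.271 ppb; ΔF = 0.21 × 0.271 = 0.0569 W/m².

ΔF = 0.057 W/m²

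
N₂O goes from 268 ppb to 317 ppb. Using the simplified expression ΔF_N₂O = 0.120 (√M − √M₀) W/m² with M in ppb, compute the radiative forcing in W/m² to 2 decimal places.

ΔF = 0.17 W/m²

N₂O: 0.120 × (√317 − √268) = 0.120 × (17.8045 − 16.3707) = 0.120 × 1.4338 = 0.1721 W/m².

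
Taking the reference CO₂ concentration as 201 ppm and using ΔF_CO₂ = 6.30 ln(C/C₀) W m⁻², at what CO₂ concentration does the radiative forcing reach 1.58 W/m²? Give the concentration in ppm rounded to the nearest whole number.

Set 6.30 ln(C/201) = 1.58, so ln(C/201) = 1.58/6.30 = 0.25079.
Then C/201 = e^0.25079 = 1.28504, giving C = 201 × 1.28504 = 258.29 ppm.

C ≈ 258 ppm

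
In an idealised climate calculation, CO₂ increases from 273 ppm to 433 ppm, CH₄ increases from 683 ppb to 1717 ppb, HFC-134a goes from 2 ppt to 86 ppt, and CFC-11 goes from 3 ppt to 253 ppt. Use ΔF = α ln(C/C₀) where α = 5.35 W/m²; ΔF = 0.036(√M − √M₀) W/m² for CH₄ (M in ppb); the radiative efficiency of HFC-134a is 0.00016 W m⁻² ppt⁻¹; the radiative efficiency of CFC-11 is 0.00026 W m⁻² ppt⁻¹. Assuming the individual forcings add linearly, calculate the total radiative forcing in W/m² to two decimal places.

CO₂: 5.35 × ln(433/273) = 5.35 × ln(1.58608) = 5.35 × 0.46127 = 2.4678 W/m².
CH₄: 0.036 × (√1717 − √683) = 0.036 × (41.4367 − 26.1343) = 0.036 × 15.3024 = 0.5509 W/m².
HFC-134a: ΔF = 0.00016 × (86 − 2) = 0.00016 × 84 = 0.0134 W/m².
CFC-11: ΔF = 0.00026 × (253 − 3) = 0.00026 × 250 = 0.0650 W/m².
Total ΔF = 2.4678 + 0.5509 + 0.0134 + 0.0650 = 3.0971 W/m².

ΔF = 3.10 W/m²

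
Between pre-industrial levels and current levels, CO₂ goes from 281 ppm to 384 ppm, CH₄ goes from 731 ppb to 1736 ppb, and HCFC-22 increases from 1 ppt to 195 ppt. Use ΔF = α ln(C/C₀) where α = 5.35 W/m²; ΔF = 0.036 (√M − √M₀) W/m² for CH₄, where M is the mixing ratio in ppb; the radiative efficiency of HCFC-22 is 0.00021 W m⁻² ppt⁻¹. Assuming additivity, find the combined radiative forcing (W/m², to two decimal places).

ΔF = 2.24 W/m²

CO₂: 5.35 × ln(384/281) = 5.35 × ln(1.36655) = 5.35 × 0.31229 = 1.6708 W/m².
CH₄: 0.036 × (√1736 − √731) = 0.036 × (41.6653 − 27.0370) = 0.036 × 14.6283 = 0.5266 W/m².
HCFC-22: ΔF = 0.00021 × (195 − 1) = 0.00021 × 194 = 0.0407 W/m².
Total ΔF = 1.6708 + 0.5266 + 0.0407 = 2.2381 W/m².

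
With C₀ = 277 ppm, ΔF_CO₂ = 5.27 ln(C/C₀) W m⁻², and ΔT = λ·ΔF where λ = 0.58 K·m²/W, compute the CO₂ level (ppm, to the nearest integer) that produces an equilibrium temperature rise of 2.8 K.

Required forcing: ΔF = ΔT/λ = 2.8/0.58 = 4.8276 W/m².
Then ln(C/277) = ΔF/5.27 = 4.8276/5.27 = 0.91605.
So C = 277 × e^0.91605 = 277 × 2.49940 = 692.33 ppm.

C ≈ 692 ppm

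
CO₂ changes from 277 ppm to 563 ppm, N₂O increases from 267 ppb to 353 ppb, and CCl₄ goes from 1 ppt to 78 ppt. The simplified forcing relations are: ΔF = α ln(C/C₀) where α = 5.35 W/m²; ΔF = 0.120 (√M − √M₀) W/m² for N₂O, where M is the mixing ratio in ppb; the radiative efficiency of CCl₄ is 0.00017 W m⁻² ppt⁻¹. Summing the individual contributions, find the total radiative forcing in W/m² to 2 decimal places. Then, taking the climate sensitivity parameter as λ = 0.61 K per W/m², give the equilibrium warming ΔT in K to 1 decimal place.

ΔF = 4.10 W/m²; ΔT = 2.5 K

CO₂: 5.35 × ln(563/277) = 5.35 × ln(2.03249) = 5.35 × 0.70926 = 3.7945 W/m².
N₂O: 0.120 × (√353 − √267) = 0.120 × (18.7883 − 16.3401) = 0.120 × 2.4482 = 0.2938 W/m².
CCl₄: ΔF = 0.00017 × (78 − 1) = 0.00017 × 77 = 0.0131 W/m².
Total ΔF = 3.7945 + 0.2938 + 0.0131 = 4.1014 W/m².
ΔT = λ ΔF = 0.61 × 4.10 = 2.5010 K.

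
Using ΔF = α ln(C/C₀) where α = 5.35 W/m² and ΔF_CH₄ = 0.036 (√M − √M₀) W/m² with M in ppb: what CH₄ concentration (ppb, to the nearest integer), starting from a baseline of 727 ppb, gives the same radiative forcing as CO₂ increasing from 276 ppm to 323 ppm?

M ≈ 2533 ppb

CO₂ forcing: 5.35 × ln(323/276) = 5.35 × 0.157251 = 0.84129 W/m².
Set 0.036(√M − √727) = 0.84129: √M = 0.84129/0.036 + √727 = 23.3692 + 26.9629 = 50.3321.
M = (50.3321)² = 2533.32 ppb.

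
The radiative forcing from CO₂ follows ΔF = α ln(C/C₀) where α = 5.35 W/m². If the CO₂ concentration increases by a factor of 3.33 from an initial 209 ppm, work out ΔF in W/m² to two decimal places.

ΔF = 6.44 W/m²

Because the forcing depends only on the ratio C/C₀, the initial concentration does not enter.
ΔF = 5.35 × ln(3.33) = 5.35 × 1.20297 = 6.4359 W/m².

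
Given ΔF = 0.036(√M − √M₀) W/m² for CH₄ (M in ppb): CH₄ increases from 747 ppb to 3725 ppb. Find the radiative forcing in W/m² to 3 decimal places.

CH₄: 0.036 × (√3725 − √747) = 0.036 × (61.0328 − 27.3313) = 0.036 × 33.7015 = 1.2133 W/m².

ΔF = 1.213 W/m²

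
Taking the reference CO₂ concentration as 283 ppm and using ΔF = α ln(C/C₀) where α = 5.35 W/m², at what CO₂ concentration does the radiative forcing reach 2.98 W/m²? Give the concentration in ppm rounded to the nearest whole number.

C ≈ 494 ppm

Set 5.35 ln(C/283) = 2.98, so ln(C/283) = 2.98/5.35 = 0.55701.
Then C/283 = e^0.55701 = 1.74545, giving C = 283 × 1.74545 = 493.96 ppm.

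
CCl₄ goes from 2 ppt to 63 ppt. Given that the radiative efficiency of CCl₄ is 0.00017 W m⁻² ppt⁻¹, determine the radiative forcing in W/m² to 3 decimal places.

CCl₄: ΔF = 0.00017 × (63 − 2) = 0.00017 × 61 = 0.0104 W/m².

ΔF = 0.010 W/m²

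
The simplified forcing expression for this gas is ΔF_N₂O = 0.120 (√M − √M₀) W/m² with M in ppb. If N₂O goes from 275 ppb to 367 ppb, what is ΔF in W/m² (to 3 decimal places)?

ΔF = 0.309 W/m²

N₂O: 0.120 × (√367 − √275) = 0.120 × (19.1572 − 16.5831) = 0.120 × 2.5741 = 0.3089 W/m².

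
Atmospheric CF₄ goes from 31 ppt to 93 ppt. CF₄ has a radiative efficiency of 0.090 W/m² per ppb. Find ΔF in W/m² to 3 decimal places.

ΔF = 0.006 W/m²

CF₄: Δ = 93 − 31 = 62 ppt = 0.062 ppb; ΔF = 0.090 × 0.062 = 0.0056 W/m².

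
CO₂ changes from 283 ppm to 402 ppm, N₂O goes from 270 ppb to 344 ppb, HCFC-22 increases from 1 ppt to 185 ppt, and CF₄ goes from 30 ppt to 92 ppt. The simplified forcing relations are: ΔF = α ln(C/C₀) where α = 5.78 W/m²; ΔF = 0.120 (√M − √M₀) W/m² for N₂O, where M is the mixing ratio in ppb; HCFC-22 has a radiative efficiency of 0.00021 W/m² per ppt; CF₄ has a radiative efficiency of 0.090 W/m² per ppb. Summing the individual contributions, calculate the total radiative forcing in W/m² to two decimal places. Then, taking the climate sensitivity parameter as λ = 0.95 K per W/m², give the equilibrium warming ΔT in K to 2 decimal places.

CO₂: 5.78 × ln(402/283) = 5.78 × ln(1.42049) = 5.78 × 0.35100 = 2.0288 W/m².
N₂O: 0.120 × (√344 − √270) = 0.120 × (18.5472 − 16.4317) = 0.120 × 2.1155 = 0.2539 W/m².
HCFC-22: ΔF = 0.00021 × (185 − 1) = 0.00021 × 184 = 0.0386 W/m².
CF₄: Δ = 92 − 30 = 62 ppt = 0.062 ppb; ΔF = 0.090 × 0.062 = 0.0056 W/m².
Total ΔF = 2.0288 + 0.2539 + 0.0386 + 0.0056 = 2.3269 W/m².
ΔT = λ ΔF = 0.95 × 2.33 = 2.2135 K.

ΔF = 2.33 W/m²; ΔT = 2.21 K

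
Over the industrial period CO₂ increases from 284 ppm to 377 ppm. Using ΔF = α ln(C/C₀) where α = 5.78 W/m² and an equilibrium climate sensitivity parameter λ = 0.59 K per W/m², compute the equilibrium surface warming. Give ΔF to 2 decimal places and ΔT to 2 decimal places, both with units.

ΔF = 1.64 W/m²; ΔT = 0.97 K

CO₂: 5.78 × ln(377/284) = 5.78 × ln(1.32746) = 5.78 × 0.28327 = 1.6373 W/m².
ΔT = λ ΔF = 0.59 × 1.64 = 0.9676 K.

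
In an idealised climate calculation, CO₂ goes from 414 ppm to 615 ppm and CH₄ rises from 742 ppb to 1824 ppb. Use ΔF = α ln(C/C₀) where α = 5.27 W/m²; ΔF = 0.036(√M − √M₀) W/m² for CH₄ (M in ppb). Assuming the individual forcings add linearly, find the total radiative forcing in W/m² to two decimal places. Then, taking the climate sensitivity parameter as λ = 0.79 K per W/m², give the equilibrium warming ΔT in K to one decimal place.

CO₂: 5.27 × ln(615/414) = 5.27 × ln(1.48551) = 5.27 × 0.39576 = 2.0857 W/m².
CH₄: 0.036 × (√1824 − √742) = 0.036 × (42.7083 − 27.2397) = 0.036 × 15.4686 = 0.5569 W/m².
Total ΔF = 2.0857 + 0.5569 = 2.6426 W/m².
ΔT = λ ΔF = 0.79 × 2.64 = 2.0856 K.

ΔF = 2.64 W/m²; ΔT = 2.1 K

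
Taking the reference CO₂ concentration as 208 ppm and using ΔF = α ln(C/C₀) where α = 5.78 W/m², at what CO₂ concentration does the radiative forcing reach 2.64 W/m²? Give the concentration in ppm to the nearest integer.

C ≈ 328 ppm

Set 5.78 ln(C/208) = 2.64, so ln(C/208) = 2.64/5.78 = 0.45675.
Then C/208 = e^0.45675 = 1.57893, giving C = 208 × 1.57893 = 328.42 ppm.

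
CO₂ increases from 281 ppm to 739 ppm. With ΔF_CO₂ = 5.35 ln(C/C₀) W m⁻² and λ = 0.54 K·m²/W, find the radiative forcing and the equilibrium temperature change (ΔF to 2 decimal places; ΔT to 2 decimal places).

CO₂: 5.35 × ln(739/281) = 5.35 × ln(2.62989) = 5.35 × 0.96694 = 5.1731 W/m².
ΔT = λ ΔF = 0.54 × 5.17 = 2.7918 K.

ΔF = 5.17 W/m²; ΔT = 2.79 K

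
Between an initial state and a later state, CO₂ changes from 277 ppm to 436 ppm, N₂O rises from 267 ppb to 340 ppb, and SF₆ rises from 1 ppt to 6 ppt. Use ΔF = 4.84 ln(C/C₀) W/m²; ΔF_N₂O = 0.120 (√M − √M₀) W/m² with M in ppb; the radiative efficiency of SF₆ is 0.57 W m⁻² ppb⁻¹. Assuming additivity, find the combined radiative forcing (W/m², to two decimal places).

CO₂: 4.84 × ln(436/277) = 4.84 × ln(1.57401) = 4.84 × 0.45363 = 2.1956 W/m².
N₂O: 0.120 × (√340 − √267) = 0.120 × (18.4391 − 16.3401) = 0.120 × 2.0990 = 0.2519 W/m².
SF₆: Δ = 6 − 1 = 5 ppt = 0.005 ppb; ΔF = 0.57 × 0.005 = 0.0029 W/m².
Total ΔF = 2.1956 + 0.2519 + 0.0029 = 2.4504 W/m².

ΔF = 2.45 W/m²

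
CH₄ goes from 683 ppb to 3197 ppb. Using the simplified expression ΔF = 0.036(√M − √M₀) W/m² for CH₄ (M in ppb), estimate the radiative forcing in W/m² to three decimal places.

ΔF = 1.095 W/m²

CH₄: 0.036 × (√3197 − √683) = 0.036 × (56.5420 − 26.1343) = 0.036 × 30.4077 = 1.0947 W/m².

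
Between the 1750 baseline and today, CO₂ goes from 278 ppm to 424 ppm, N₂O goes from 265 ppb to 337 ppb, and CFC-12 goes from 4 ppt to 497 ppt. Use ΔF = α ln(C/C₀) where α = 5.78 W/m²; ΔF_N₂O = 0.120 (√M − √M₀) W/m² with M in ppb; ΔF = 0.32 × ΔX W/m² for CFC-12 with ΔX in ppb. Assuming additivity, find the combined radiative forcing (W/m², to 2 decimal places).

ΔF = 2.85 W/m²

CO₂: 5.78 × ln(424/278) = 5.78 × ln(1.52518) = 5.78 × 0.42211 = 2.4398 W/m².
N₂O: 0.120 × (√337 − √265) = 0.120 × (18.3576 − 16.2788) = 0.120 × 2.0788 = 0.2495 W/m².
CFC-12: Δ = 497 − 4 = 493 ppt = 0.493 ppb; ΔF = 0.32 × 0.493 = 0.1578 W/m².
Total ΔF = 2.4398 + 0.2495 + 0.1578 = 2.8471 W/m².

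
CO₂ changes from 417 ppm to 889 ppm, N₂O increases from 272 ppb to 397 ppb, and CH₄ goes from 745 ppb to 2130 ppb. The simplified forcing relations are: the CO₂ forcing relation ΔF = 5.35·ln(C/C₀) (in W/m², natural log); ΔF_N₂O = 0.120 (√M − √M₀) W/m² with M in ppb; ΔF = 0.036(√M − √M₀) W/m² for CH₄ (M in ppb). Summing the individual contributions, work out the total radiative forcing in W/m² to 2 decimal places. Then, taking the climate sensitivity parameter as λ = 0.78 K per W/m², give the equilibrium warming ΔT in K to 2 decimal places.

ΔF = 5.14 W/m²; ΔT = 4.01 K

CO₂: 5.35 × ln(889/417) = 5.35 × ln(2.13189) = 5.35 × 0.75701 = 4.0500 W/m².
N₂O: 0.120 × (√397 − √272) = 0.120 × (19.9249 − 16.4924) = 0.120 × 3.4325 = 0.4119 W/m².
CH₄: 0.036 × (√2130 − √745) = 0.036 × (46.1519 − 27.2947) = 0.036 × 18.8572 = 0.6789 W/m².
Total ΔF = 4.0500 + 0.4119 + 0.6789 = 5.1408 W/m².
ΔT = λ ΔF = 0.78 × 5.14 = 4.0092 K.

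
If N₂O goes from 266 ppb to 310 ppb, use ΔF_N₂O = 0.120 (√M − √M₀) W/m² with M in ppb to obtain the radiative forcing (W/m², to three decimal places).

ΔF = 0.156 W/m²

N₂O: 0.120 × (√310 − √266) = 0.120 × (17.6068 − 16.3095) = 0.120 × 1.2973 = 0.1557 W/m².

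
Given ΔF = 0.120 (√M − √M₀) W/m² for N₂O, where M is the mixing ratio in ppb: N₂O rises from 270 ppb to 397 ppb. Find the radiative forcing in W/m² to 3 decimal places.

ΔF = 0.419 W/m²

N₂O: 0.120 × (√397 − √270) = 0.120 × (19.9249 − 16.4317) = 0.120 × 3.4932 = 0.4192 W/m².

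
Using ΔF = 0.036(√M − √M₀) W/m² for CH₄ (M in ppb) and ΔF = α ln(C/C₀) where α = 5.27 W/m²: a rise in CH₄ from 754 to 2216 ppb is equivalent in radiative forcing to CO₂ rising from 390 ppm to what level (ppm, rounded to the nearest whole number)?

C ≈ 446 ppm

CH₄ forcing: 0.036 × (√2216 − √754) = 0.036 × (47.0744 − 27.4591) = 0.036 × 19.6153 = 0.70615 W/m².
Set 5.27 ln(C/390) = 0.70615: ln(C/390) = 0.70615/5.27 = 0.13399, so C = 390 × e^0.13399 = 390 × 1.14338 = 445.92 ppm.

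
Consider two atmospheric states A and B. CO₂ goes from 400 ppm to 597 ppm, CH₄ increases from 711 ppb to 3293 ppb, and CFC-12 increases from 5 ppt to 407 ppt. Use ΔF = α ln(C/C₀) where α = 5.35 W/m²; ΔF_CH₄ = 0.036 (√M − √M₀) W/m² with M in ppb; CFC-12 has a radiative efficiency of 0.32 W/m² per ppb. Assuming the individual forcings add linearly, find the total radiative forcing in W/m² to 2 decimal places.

ΔF = 3.38 W/m²

CO₂: 5.35 × ln(597/400) = 5.35 × ln(1.49250) = 5.35 × 0.40045 = 2.1424 W/m².
CH₄: 0.036 × (√3293 − √711) = 0.036 × (57.3847 − 26.6646) = 0.036 × 30.7201 = 1.1059 W/m².
CFC-12: Δ = 407 − 5 = 402 ppt = 0.402 ppb; ΔF = 0.32 × 0.402 = 0.1286 W/m².
Total ΔF = 2.1424 + 1.1059 + 0.1286 = 3.3769 W/m².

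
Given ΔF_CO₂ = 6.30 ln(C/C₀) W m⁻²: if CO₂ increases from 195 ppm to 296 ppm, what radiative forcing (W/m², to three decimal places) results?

ΔF = 2.629 W/m²

CO₂ absorption bands are partially saturated, so forcing scales with the logarithm of the concentration ratio.
CO₂: 6.30 × ln(296/195) = 6.30 × ln(1.51795) = 6.30 × 0.41736 = 2.6294 W/m².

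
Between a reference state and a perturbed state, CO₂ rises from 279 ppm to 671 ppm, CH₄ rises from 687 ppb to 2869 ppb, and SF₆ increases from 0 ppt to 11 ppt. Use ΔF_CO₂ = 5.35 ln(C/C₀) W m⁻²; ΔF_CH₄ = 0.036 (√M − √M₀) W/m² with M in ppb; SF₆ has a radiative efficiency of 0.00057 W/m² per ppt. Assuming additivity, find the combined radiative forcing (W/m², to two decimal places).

ΔF = 5.69 W/m²

CO₂: 5.35 × ln(671/279) = 5.35 × ln(2.40502) = 5.35 × 0.87756 = 4.6949 W/m².
CH₄: 0.036 × (√2869 − √687) = 0.036 × (53.5630 − 26.2107) = 0.036 × 27.3523 = 0.9847 W/m².
SF₆: ΔF = 0.00057 × (11 − 0) = 0.00057 × 11 = 0.0063 W/m².
Total ΔF = 4.6949 + 0.9847 + 0.0063 = 5.6859 W/m².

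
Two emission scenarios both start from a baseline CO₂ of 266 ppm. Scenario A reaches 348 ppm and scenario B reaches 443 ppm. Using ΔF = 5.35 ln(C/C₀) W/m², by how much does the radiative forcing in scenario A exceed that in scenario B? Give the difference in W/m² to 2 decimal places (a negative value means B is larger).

ΔF_A = 5.35 ln(348/266) = 5.35 × 0.26871 = 1.4376 W/m².
ΔF_B = 5.35 ln(443/266) = 5.35 × 0.51007 = 2.7289 W/m².
Difference: 1.4376 − 2.7289 = -1.2913 W/m².

ΔF_A − ΔF_B = -1.29 W/m²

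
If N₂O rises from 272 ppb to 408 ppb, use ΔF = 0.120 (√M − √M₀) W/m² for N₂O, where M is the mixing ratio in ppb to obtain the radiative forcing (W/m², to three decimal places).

ΔF = 0.445 W/m²

N₂O: 0.120 × (√408 − √272) = 0.120 × (20.1990 − 16.4924) = 0.120 × 3.7066 = 0.4448 W/m².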